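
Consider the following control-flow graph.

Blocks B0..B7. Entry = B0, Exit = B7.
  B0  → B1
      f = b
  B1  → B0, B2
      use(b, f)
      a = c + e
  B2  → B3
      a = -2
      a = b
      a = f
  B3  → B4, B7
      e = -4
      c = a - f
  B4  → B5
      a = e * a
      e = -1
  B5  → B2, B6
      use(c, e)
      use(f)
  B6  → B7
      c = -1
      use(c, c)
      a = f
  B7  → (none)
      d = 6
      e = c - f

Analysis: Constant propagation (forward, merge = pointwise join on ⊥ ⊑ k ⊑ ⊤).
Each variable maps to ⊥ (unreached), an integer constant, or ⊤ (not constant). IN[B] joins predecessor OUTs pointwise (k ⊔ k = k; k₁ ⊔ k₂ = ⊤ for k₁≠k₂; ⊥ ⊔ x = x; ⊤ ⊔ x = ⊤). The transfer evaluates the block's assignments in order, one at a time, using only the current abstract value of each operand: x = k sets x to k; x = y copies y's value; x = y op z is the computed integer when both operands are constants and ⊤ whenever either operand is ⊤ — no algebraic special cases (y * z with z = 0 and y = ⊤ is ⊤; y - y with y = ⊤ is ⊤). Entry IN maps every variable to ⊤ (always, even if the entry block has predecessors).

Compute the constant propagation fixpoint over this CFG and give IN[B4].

Answer: {a: ⊤, b: ⊤, c: ⊤, d: ⊤, e: -4, f: ⊤}

Trace:
Per-block solution:
  B0:  IN=(all ⊤)  OUT=(all ⊤)
  B1:  IN=(all ⊤)  OUT=(all ⊤)
  B2:  IN=(all ⊤)  OUT=(all ⊤)
  B3:  IN=(all ⊤)  OUT={e:-4; rest ⊤}
  B4:  IN={e:-4; rest ⊤}  OUT={e:-1; rest ⊤}
  B5:  IN={e:-1; rest ⊤}  OUT={e:-1; rest ⊤}
  B6:  IN={e:-1; rest ⊤}  OUT={c:-1, e:-1; rest ⊤}
  B7:  IN=(all ⊤)  OUT={d:6; rest ⊤}

Merge at B4: IN[B4] = OUT[B3] = {a: ⊤, b: ⊤, c: ⊤, d: ⊤, e: -4, f: ⊤}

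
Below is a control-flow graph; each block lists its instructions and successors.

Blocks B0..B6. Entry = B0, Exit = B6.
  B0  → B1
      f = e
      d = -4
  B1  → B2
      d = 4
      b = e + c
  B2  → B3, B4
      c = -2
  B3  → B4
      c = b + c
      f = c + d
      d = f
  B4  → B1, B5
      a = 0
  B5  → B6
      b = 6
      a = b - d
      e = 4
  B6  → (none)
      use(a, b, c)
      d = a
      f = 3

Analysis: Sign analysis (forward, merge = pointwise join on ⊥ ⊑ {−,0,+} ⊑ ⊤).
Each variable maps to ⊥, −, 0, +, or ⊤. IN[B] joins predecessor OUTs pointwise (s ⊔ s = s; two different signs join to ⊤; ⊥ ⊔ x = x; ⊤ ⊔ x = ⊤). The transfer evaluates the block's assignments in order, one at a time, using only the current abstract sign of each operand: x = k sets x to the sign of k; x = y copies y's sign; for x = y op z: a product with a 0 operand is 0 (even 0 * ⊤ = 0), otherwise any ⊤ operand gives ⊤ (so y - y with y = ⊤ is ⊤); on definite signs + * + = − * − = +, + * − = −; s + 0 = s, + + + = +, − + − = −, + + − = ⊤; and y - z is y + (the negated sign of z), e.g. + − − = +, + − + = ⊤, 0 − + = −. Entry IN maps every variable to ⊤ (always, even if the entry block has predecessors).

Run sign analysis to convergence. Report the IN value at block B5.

Answer: {a: 0, b: ⊤, c: ⊤, d: ⊤, e: ⊤, f: ⊤}

Working:
Converged values:
  B0:  IN=(all ⊤)  OUT={d:-; rest ⊤}
  B1:  IN=(all ⊤)  OUT={d:+; rest ⊤}
  B2:  IN={d:+; rest ⊤}  OUT={c:-, d:+; rest ⊤}
  B3:  IN={c:-, d:+; rest ⊤}  OUT=(all ⊤)
  B4:  IN=(all ⊤)  OUT={a:0; rest ⊤}
  B5:  IN={a:0; rest ⊤}  OUT={b:+, e:+; rest ⊤}
  B6:  IN={b:+, e:+; rest ⊤}  OUT={b:+, e:+, f:+; rest ⊤}

Merge at B5: IN[B5] = OUT[B4] = {a: 0, b: ⊤, c: ⊤, d: ⊤, e: ⊤, f: ⊤}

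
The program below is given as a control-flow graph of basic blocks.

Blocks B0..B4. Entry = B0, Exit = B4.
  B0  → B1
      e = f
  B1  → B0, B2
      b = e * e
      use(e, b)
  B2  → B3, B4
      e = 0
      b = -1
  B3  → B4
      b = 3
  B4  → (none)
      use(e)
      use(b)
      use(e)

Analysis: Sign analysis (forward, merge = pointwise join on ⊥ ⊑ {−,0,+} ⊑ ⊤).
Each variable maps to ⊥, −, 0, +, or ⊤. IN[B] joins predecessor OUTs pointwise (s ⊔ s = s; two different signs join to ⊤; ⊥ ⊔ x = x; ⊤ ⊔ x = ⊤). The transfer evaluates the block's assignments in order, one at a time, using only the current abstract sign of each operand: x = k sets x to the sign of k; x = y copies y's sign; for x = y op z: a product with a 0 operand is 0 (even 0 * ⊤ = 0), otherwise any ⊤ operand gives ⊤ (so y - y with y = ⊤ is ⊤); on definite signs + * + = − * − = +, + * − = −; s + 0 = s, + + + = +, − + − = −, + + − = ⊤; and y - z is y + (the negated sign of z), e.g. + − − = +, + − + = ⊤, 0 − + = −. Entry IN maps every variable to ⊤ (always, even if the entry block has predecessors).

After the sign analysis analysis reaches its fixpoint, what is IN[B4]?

Per-block solution:
  B0:  IN=(all ⊤)  OUT=(all ⊤)
  B1:  IN=(all ⊤)  OUT=(all ⊤)
  B2:  IN=(all ⊤)  OUT={b:-, e:0; rest ⊤}
  B3:  IN={b:-, e:0; rest ⊤}  OUT={b:+, e:0; rest ⊤}
  B4:  IN={e:0; rest ⊤}  OUT={e:0; rest ⊤}

Merge at B4: IN[B4] = OUT[B2] ⊔ OUT[B3] = {a: ⊤, b: ⊤, c: ⊤, d: ⊤, e: 0, f: ⊤}

Answer: {a: ⊤, b: ⊤, c: ⊤, d: ⊤, e: 0, f: ⊤}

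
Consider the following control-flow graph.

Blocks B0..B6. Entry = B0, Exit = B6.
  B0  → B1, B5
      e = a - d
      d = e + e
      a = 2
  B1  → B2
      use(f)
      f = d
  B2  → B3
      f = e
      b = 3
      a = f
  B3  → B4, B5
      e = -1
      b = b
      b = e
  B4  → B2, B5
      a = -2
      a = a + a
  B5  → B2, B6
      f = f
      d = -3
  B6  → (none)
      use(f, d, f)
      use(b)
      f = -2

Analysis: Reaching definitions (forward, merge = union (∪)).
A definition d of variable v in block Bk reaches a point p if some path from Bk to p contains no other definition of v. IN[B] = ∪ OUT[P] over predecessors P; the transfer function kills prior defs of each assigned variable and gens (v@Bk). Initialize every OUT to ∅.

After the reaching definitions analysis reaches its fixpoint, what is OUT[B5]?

Answer: {a@B0, a@B2, a@B4, b@B3, d@B5, e@B0, e@B3, f@B5}

Trace:
Fixpoint table:
  B0:  IN={}  OUT={a@B0, d@B0, e@B0}
  B1:  IN={a@B0, d@B0, e@B0}  OUT={a@B0, d@B0, e@B0, f@B1}
  B2:  IN={a@B0, a@B2, a@B4, b@B3, d@B0, d@B5, e@B0, e@B3, f@B1, f@B2, f@B5}  OUT={a@B2, b@B2, d@B0, d@B5, e@B0, e@B3, f@B2}
  B3:  IN={a@B2, b@B2, d@B0, d@B5, e@B0, e@B3, f@B2}  OUT={a@B2, b@B3, d@B0, d@B5, e@B3, f@B2}
  B4:  IN={a@B2, b@B3, d@B0, d@B5, e@B3, f@B2}  OUT={a@B4, b@B3, d@B0, d@B5, e@B3, f@B2}
  B5:  IN={a@B0, a@B2, a@B4, b@B3, d@B0, d@B5, e@B0, e@B3, f@B2}  OUT={a@B0, a@B2, a@B4, b@B3, d@B5, e@B0, e@B3, f@B5}
  B6:  IN={a@B0, a@B2, a@B4, b@B3, d@B5, e@B0, e@B3, f@B5}  OUT={a@B0, a@B2, a@B4, b@B3, d@B5, e@B0, e@B3, f@B6}

Merge at B5: IN[B5] = OUT[B0] ⊔ OUT[B3] ⊔ OUT[B4] = {a@B0, a@B2, a@B4, b@B3, d@B0, d@B5, e@B0, e@B3, f@B2}
Applying B5's transfer function to that IN value gives OUT[B5] (row B5 above).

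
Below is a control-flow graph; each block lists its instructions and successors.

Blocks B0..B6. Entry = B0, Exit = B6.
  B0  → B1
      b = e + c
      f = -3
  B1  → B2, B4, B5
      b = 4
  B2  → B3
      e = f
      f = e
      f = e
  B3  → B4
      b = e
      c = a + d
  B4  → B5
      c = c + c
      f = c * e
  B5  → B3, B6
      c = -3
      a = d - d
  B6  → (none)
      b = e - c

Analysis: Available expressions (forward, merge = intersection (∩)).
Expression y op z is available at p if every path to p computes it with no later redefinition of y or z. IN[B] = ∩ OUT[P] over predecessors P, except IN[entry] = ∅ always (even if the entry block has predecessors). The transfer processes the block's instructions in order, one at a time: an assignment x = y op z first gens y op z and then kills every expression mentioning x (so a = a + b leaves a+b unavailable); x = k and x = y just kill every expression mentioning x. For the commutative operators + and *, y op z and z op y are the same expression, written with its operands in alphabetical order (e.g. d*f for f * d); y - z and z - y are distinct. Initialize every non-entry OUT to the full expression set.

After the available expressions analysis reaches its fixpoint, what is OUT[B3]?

Answer: {a+d}

Working:
Converged values:
  B0: | IN={} | OUT={c+e}
  B1: | IN={c+e} | OUT={c+e}
  B2: | IN={c+e} | OUT={}
  B3: | IN={} | OUT={a+d}
  B4: | IN={} | OUT={c*e}
  B5: | IN={} | OUT={d-d}
  B6: | IN={d-d} | OUT={d-d, e-c}

Merge at B3: IN[B3] = OUT[B2] ∩ OUT[B5] = {}
Applying B3's transfer function to that IN value gives OUT[B3] (row B3 above).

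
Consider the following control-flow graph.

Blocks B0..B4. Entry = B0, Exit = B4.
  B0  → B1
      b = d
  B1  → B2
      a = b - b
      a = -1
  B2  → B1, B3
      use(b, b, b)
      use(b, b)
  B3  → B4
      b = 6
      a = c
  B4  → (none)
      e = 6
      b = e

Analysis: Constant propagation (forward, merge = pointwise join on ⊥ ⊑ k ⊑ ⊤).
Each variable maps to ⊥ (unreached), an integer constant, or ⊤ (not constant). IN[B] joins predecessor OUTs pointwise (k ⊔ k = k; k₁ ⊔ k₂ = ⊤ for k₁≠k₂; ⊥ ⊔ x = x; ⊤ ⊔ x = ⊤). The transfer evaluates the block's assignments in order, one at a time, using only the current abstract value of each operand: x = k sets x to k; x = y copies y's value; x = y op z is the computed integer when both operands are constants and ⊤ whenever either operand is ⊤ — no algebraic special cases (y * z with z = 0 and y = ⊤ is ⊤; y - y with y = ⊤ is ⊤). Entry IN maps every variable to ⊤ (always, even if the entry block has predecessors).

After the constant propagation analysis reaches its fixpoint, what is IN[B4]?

Converged values:
  B0:  IN=(all ⊤)  OUT=(all ⊤)
  B1:  IN=(all ⊤)  OUT={a:-1; rest ⊤}
  B2:  IN={a:-1; rest ⊤}  OUT={a:-1; rest ⊤}
  B3:  IN={a:-1; rest ⊤}  OUT={b:6; rest ⊤}
  B4:  IN={b:6; rest ⊤}  OUT={b:6, e:6; rest ⊤}

Merge at B4: IN[B4] = OUT[B3] = {a: ⊤, b: 6, c: ⊤, d: ⊤, e: ⊤, f: ⊤}

Answer: {a: ⊤, b: 6, c: ⊤, d: ⊤, e: ⊤, f: ⊤}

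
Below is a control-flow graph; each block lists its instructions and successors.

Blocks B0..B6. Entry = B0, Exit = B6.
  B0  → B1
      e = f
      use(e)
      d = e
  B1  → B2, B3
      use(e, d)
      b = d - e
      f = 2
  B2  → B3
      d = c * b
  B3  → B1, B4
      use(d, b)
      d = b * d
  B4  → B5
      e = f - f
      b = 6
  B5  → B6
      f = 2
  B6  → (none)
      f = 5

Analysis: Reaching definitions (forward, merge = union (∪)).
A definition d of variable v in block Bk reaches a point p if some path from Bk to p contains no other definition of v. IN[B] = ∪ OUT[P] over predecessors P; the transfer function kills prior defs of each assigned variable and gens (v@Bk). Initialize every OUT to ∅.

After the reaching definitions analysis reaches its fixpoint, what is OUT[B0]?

Answer: {d@B0, e@B0}

Working:
Converged values:
  B0: | IN={} | OUT={d@B0, e@B0}
  B1: | IN={b@B1, d@B0, d@B3, e@B0, f@B1} | OUT={b@B1, d@B0, d@B3, e@B0, f@B1}
  B2: | IN={b@B1, d@B0, d@B3, e@B0, f@B1} | OUT={b@B1, d@B2, e@B0, f@B1}
  B3: | IN={b@B1, d@B0, d@B2, d@B3, e@B0, f@B1} | OUT={b@B1, d@B3, e@B0, f@B1}
  B4: | IN={b@B1, d@B3, e@B0, f@B1} | OUT={b@B4, d@B3, e@B4, f@B1}
  B5: | IN={b@B4, d@B3, e@B4, f@B1} | OUT={b@B4, d@B3, e@B4, f@B5}
  B6: | IN={b@B4, d@B3, e@B4, f@B5} | OUT={b@B4, d@B3, e@B4, f@B6}

B0 is the boundary node: IN[B0] = {}
Applying B0's transfer function to that IN value gives OUT[B0] (row B0 above).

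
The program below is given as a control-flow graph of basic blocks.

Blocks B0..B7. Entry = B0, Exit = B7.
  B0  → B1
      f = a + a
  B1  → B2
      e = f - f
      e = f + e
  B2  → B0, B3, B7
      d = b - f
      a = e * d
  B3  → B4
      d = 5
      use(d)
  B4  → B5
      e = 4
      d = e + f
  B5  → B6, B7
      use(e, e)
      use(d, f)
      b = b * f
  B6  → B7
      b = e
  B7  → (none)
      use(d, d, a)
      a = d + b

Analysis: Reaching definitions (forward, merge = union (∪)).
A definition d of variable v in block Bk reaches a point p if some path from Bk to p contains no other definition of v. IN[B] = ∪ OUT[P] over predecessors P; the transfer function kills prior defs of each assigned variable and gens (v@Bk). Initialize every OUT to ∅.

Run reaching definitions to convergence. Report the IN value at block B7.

Per-block solution:
  B0:   IN={a@B2, d@B2, e@B1, f@B0}   OUT={a@B2, d@B2, e@B1, f@B0}
  B1:   IN={a@B2, d@B2, e@B1, f@B0}   OUT={a@B2, d@B2, e@B1, f@B0}
  B2:   IN={a@B2, d@B2, e@B1, f@B0}   OUT={a@B2, d@B2, e@B1, f@B0}
  B3:   IN={a@B2, d@B2, e@B1, f@B0}   OUT={a@B2, d@B3, e@B1, f@B0}
  B4:   IN={a@B2, d@B3, e@B1, f@B0}   OUT={a@B2, d@B4, e@B4, f@B0}
  B5:   IN={a@B2, d@B4, e@B4, f@B0}   OUT={a@B2, b@B5, d@B4, e@B4, f@B0}
  B6:   IN={a@B2, b@B5, d@B4, e@B4, f@B0}   OUT={a@B2, b@B6, d@B4, e@B4, f@B0}
  B7:   IN={a@B2, b@B5, b@B6, d@B2, d@B4, e@B1, e@B4, f@B0}   OUT={a@B7, b@B5, b@B6, d@B2, d@B4, e@B1, e@B4, f@B0}

Merge at B7: IN[B7] = OUT[B2] ⊔ OUT[B5] ⊔ OUT[B6] = {a@B2, b@B5, b@B6, d@B2, d@B4, e@B1, e@B4, f@B0}

Answer: {a@B2, b@B5, b@B6, d@B2, d@B4, e@B1, e@B4, f@B0}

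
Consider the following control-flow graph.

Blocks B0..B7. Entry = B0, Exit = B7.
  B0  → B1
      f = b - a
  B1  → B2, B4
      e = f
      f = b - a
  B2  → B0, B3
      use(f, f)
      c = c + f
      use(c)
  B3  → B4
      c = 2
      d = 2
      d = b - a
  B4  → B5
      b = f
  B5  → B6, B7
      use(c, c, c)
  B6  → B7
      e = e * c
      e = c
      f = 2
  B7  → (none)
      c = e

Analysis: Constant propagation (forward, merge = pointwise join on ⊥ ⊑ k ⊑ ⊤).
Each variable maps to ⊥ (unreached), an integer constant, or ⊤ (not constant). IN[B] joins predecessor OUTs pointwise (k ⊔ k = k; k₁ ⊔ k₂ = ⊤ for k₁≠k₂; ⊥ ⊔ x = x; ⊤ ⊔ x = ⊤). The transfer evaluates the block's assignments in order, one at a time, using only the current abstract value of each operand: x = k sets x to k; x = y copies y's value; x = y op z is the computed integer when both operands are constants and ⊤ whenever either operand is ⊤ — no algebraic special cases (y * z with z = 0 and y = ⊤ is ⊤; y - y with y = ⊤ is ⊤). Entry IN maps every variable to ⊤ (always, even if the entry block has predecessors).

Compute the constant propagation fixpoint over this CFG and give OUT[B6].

Per-block solution:
  B0: | IN=(all ⊤) | OUT=(all ⊤)
  B1: | IN=(all ⊤) | OUT=(all ⊤)
  B2: | IN=(all ⊤) | OUT=(all ⊤)
  B3: | IN=(all ⊤) | OUT={c:2; rest ⊤}
  B4: | IN=(all ⊤) | OUT=(all ⊤)
  B5: | IN=(all ⊤) | OUT=(all ⊤)
  B6: | IN=(all ⊤) | OUT={f:2; rest ⊤}
  B7: | IN=(all ⊤) | OUT=(all ⊤)

Merge at B6: IN[B6] = OUT[B5] = {a: ⊤, b: ⊤, c: ⊤, d: ⊤, e: ⊤, f: ⊤}
Applying B6's transfer function to that IN value gives OUT[B6] (row B6 above).

Answer: {a: ⊤, b: ⊤, c: ⊤, d: ⊤, e: ⊤, f: 2}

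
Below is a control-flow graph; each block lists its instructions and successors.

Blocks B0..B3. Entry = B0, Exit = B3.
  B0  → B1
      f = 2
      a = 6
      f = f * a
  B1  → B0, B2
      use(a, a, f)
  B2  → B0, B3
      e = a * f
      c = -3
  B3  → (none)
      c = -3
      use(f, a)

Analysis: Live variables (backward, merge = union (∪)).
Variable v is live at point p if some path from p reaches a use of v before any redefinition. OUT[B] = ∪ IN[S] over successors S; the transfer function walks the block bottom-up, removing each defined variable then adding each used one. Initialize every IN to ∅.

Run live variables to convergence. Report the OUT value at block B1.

Answer: {a, f}

Trace:
Fixpoint table:
  B0:  IN={}  OUT={a, f}
  B1:  IN={a, f}  OUT={a, f}
  B2:  IN={a, f}  OUT={a, f}
  B3:  IN={a, f}  OUT={}

Merge at B1: OUT[B1] = IN[B0] ⊔ IN[B2] = {a, f}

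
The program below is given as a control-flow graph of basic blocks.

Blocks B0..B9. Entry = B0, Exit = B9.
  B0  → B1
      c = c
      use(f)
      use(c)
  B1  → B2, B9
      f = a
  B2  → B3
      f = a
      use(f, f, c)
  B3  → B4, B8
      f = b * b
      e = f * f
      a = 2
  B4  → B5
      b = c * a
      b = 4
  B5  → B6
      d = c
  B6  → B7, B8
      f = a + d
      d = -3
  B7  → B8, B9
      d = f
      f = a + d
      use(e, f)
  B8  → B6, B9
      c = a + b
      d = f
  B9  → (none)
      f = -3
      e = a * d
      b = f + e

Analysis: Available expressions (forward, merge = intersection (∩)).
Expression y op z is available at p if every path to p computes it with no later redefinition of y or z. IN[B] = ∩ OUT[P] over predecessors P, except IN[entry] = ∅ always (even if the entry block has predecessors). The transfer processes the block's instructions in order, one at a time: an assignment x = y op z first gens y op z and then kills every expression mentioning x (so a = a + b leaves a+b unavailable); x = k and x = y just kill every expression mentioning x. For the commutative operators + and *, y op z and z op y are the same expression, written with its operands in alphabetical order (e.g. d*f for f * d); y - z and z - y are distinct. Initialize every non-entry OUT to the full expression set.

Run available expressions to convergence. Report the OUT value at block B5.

Answer: {a*c, f*f}

Derivation:
Converged values:
  B0:  IN={}  OUT={}
  B1:  IN={}  OUT={}
  B2:  IN={}  OUT={}
  B3:  IN={}  OUT={b*b, f*f}
  B4:  IN={b*b, f*f}  OUT={a*c, f*f}
  B5:  IN={a*c, f*f}  OUT={a*c, f*f}
  B6:  IN={}  OUT={}
  B7:  IN={}  OUT={a+d}
  B8:  IN={}  OUT={a+b}
  B9:  IN={}  OUT={a*d, e+f}

Merge at B5: IN[B5] = OUT[B4] = {a*c, f*f}
Applying B5's transfer function to that IN value gives OUT[B5] (row B5 above).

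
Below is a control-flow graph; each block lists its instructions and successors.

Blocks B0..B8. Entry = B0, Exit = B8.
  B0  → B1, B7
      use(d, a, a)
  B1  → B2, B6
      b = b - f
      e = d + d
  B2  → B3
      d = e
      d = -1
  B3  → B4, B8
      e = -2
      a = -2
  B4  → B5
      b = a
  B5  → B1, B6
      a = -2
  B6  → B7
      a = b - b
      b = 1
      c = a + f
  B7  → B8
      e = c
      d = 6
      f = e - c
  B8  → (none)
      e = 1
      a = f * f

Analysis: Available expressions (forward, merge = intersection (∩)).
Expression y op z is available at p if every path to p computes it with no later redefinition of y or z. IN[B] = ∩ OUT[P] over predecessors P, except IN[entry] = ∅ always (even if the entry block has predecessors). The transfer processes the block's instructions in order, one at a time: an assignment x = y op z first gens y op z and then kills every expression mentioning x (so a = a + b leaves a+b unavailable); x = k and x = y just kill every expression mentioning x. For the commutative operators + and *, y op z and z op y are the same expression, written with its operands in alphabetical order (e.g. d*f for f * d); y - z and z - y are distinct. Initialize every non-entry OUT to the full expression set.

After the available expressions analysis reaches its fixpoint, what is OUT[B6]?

Converged values:
  B0:   IN={}   OUT={}
  B1:   IN={}   OUT={d+d}
  B2:   IN={d+d}   OUT={}
  B3:   IN={}   OUT={}
  B4:   IN={}   OUT={}
  B5:   IN={}   OUT={}
  B6:   IN={}   OUT={a+f}
  B7:   IN={}   OUT={e-c}
  B8:   IN={}   OUT={f*f}

Merge at B6: IN[B6] = OUT[B1] ∩ OUT[B5] = {}
Applying B6's transfer function to that IN value gives OUT[B6] (row B6 above).

Answer: {a+f}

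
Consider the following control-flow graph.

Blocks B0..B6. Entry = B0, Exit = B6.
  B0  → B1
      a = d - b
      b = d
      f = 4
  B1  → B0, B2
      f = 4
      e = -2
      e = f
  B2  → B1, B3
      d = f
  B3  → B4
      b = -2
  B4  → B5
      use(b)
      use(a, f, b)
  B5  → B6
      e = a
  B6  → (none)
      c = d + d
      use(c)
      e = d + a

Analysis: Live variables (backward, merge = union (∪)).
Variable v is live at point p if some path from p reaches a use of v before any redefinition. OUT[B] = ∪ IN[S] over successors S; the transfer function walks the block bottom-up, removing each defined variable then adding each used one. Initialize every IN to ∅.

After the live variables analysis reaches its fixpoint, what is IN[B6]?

Fixpoint table:
  B0:  IN={b, d}  OUT={a, b, d}
  B1:  IN={a, b, d}  OUT={a, b, d, f}
  B2:  IN={a, b, f}  OUT={a, b, d, f}
  B3:  IN={a, d, f}  OUT={a, b, d, f}
  B4:  IN={a, b, d, f}  OUT={a, d}
  B5:  IN={a, d}  OUT={a, d}
  B6:  IN={a, d}  OUT={}

B6 is the boundary node: OUT[B6] = {}
Applying B6's transfer function to that OUT value gives IN[B6] (row B6 above).

Answer: {a, d}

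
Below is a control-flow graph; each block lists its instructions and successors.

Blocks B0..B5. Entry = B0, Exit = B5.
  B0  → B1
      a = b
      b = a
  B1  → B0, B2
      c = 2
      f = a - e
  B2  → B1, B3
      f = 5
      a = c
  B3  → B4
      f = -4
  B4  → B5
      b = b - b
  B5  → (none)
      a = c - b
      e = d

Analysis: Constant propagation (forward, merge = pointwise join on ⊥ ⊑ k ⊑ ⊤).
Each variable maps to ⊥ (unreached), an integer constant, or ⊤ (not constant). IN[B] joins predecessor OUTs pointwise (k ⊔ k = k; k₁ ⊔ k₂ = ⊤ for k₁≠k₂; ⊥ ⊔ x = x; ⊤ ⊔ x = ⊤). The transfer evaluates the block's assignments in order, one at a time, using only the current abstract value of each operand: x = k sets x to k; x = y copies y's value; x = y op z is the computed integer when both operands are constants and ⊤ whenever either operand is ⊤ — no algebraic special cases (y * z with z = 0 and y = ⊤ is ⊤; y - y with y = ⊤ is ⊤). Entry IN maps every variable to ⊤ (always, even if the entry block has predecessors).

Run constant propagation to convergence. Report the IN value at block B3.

Converged values:
  B0:  IN=(all ⊤)  OUT=(all ⊤)
  B1:  IN=(all ⊤)  OUT={c:2; rest ⊤}
  B2:  IN={c:2; rest ⊤}  OUT={a:2, c:2, f:5; rest ⊤}
  B3:  IN={a:2, c:2, f:5; rest ⊤}  OUT={a:2, c:2, f:-4; rest ⊤}
  B4:  IN={a:2, c:2, f:-4; rest ⊤}  OUT={a:2, c:2, f:-4; rest ⊤}
  B5:  IN={a:2, c:2, f:-4; rest ⊤}  OUT={c:2, f:-4; rest ⊤}

Merge at B3: IN[B3] = OUT[B2] = {a: 2, b: ⊤, c: 2, d: ⊤, e: ⊤, f: 5}

Answer: {a: 2, b: ⊤, c: 2, d: ⊤, e: ⊤, f: 5}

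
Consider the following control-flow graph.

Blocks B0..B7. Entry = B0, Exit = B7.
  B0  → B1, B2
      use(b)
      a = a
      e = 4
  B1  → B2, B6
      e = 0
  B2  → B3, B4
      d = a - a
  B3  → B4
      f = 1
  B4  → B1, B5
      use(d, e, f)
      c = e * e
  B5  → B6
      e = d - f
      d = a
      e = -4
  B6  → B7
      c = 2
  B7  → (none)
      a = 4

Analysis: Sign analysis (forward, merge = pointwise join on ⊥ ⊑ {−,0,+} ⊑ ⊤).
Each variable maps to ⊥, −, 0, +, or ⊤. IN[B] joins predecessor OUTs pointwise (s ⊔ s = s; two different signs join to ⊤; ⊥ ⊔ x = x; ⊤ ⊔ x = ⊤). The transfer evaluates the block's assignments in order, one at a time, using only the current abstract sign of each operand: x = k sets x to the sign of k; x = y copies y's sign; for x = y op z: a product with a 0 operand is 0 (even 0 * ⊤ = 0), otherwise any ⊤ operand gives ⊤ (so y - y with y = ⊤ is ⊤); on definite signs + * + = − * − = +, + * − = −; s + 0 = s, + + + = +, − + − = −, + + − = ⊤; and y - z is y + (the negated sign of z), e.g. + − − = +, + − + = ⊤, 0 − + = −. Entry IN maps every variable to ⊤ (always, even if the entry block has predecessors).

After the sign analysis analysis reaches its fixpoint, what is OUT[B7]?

Answer: {a: +, b: ⊤, c: +, d: ⊤, e: ⊤, f: ⊤}

Derivation:
Converged values:
  B0:   IN=(all ⊤)   OUT={e:+; rest ⊤}
  B1:   IN=(all ⊤)   OUT={e:0; rest ⊤}
  B2:   IN=(all ⊤)   OUT=(all ⊤)
  B3:   IN=(all ⊤)   OUT={f:+; rest ⊤}
  B4:   IN=(all ⊤)   OUT=(all ⊤)
  B5:   IN=(all ⊤)   OUT={e:-; rest ⊤}
  B6:   IN=(all ⊤)   OUT={c:+; rest ⊤}
  B7:   IN={c:+; rest ⊤}   OUT={a:+, c:+; rest ⊤}

Merge at B7: IN[B7] = OUT[B6] = {a: ⊤, b: ⊤, c: +, d: ⊤, e: ⊤, f: ⊤}
Applying B7's transfer function to that IN value gives OUT[B7] (row B7 above).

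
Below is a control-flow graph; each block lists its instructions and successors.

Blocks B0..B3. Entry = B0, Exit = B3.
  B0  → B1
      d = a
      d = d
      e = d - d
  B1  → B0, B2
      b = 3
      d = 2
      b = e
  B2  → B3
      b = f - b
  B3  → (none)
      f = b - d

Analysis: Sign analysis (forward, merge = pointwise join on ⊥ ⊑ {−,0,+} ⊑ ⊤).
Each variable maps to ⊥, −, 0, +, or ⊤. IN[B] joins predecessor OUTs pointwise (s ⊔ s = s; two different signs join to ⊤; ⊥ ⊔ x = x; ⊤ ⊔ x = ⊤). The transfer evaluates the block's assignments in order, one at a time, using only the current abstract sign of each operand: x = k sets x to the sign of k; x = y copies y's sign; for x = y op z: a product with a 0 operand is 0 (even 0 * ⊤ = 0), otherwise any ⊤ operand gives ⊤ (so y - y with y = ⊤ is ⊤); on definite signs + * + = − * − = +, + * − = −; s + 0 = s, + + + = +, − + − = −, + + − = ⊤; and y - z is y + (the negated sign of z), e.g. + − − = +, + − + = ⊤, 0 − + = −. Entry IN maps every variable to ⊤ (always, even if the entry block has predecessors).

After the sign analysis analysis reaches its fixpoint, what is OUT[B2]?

Answer: {a: ⊤, b: ⊤, c: ⊤, d: +, e: ⊤, f: ⊤}

Working:
Converged values:
  B0: | IN=(all ⊤) | OUT=(all ⊤)
  B1: | IN=(all ⊤) | OUT={d:+; rest ⊤}
  B2: | IN={d:+; rest ⊤} | OUT={d:+; rest ⊤}
  B3: | IN={d:+; rest ⊤} | OUT={d:+; rest ⊤}

Merge at B2: IN[B2] = OUT[B1] = {a: ⊤, b: ⊤, c: ⊤, d: +, e: ⊤, f: ⊤}
Applying B2's transfer function to that IN value gives OUT[B2] (row B2 above).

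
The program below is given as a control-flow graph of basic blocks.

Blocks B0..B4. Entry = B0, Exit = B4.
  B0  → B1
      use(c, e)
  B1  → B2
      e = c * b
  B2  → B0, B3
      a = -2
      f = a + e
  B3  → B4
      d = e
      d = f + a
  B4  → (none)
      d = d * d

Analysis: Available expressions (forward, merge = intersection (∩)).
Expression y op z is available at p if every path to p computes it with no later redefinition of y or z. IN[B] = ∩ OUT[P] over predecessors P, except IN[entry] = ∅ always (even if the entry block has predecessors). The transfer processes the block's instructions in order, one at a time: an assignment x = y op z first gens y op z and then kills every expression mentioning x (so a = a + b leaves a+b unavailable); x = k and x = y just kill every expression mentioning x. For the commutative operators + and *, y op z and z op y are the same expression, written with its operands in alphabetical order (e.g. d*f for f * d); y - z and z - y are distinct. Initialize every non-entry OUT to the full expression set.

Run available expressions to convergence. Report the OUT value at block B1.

Answer: {b*c}

Trace:
Converged values:
  B0:   IN={}   OUT={}
  B1:   IN={}   OUT={b*c}
  B2:   IN={b*c}   OUT={a+e, b*c}
  B3:   IN={a+e, b*c}   OUT={a+e, a+f, b*c}
  B4:   IN={a+e, a+f, b*c}   OUT={a+e, a+f, b*c}

Merge at B1: IN[B1] = OUT[B0] = {}
Applying B1's transfer function to that IN value gives OUT[B1] (row B1 above).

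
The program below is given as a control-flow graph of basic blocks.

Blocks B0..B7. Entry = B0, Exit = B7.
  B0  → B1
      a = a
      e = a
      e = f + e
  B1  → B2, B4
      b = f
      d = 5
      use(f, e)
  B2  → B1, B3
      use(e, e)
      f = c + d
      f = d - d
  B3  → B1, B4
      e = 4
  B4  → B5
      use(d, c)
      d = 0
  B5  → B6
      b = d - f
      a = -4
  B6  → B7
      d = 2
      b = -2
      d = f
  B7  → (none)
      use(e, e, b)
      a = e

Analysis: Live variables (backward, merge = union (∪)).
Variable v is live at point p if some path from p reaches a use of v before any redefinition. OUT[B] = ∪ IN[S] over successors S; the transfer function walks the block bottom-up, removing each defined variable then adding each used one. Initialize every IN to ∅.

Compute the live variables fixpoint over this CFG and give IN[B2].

Answer: {c, d, e}

Trace:
Per-block solution:
  B0: | IN={a, c, f} | OUT={c, e, f}
  B1: | IN={c, e, f} | OUT={c, d, e, f}
  B2: | IN={c, d, e} | OUT={c, d, e, f}
  B3: | IN={c, d, f} | OUT={c, d, e, f}
  B4: | IN={c, d, e, f} | OUT={d, e, f}
  B5: | IN={d, e, f} | OUT={e, f}
  B6: | IN={e, f} | OUT={b, e}
  B7: | IN={b, e} | OUT={}

Merge at B2: OUT[B2] = IN[B1] ⊔ IN[B3] = {c, d, e, f}
Applying B2's transfer function to that OUT value gives IN[B2] (row B2 above).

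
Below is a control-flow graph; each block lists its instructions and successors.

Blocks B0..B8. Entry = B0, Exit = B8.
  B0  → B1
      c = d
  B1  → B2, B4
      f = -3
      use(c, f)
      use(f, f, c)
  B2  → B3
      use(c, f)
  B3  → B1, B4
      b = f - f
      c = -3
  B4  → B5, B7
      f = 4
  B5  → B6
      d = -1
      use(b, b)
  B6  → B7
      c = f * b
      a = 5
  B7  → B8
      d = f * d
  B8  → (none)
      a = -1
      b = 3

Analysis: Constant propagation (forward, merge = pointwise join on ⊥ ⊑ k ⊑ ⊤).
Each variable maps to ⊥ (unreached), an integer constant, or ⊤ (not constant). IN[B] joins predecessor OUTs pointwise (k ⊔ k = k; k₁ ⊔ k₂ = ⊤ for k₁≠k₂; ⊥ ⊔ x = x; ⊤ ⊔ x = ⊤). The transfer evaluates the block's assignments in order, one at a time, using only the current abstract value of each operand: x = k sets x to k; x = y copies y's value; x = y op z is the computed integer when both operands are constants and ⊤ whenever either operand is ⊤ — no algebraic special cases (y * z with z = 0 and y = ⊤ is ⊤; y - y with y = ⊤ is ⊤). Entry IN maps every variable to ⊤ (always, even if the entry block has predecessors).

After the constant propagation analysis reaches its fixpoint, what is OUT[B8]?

Per-block solution:
  B0:   IN=(all ⊤)   OUT=(all ⊤)
  B1:   IN=(all ⊤)   OUT={f:-3; rest ⊤}
  B2:   IN={f:-3; rest ⊤}   OUT={f:-3; rest ⊤}
  B3:   IN={f:-3; rest ⊤}   OUT={b:0, c:-3, f:-3; rest ⊤}
  B4:   IN={f:-3; rest ⊤}   OUT={f:4; rest ⊤}
  B5:   IN={f:4; rest ⊤}   OUT={d:-1, f:4; rest ⊤}
  B6:   IN={d:-1, f:4; rest ⊤}   OUT={a:5, d:-1, f:4; rest ⊤}
  B7:   IN={f:4; rest ⊤}   OUT={f:4; rest ⊤}
  B8:   IN={f:4; rest ⊤}   OUT={a:-1, b:3, f:4; rest ⊤}

Merge at B8: IN[B8] = OUT[B7] = {a: ⊤, b: ⊤, c: ⊤, d: ⊤, e: ⊤, f: 4}
Applying B8's transfer function to that IN value gives OUT[B8] (row B8 above).

Answer: {a: -1, b: 3, c: ⊤, d: ⊤, e: ⊤, f: 4}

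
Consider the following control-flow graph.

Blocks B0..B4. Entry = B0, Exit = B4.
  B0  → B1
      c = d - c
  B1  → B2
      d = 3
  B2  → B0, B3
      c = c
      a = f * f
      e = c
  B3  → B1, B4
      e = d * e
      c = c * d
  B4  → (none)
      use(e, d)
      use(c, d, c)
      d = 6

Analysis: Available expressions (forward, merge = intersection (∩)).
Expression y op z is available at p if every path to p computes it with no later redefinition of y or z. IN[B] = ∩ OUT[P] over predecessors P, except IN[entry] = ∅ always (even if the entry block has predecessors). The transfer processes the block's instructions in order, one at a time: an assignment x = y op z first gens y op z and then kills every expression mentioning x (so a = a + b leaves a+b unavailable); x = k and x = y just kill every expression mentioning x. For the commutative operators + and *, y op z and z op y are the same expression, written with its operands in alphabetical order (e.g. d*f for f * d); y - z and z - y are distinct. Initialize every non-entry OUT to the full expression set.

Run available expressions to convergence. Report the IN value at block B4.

Per-block solution:
  B0:  IN={}  OUT={}
  B1:  IN={}  OUT={}
  B2:  IN={}  OUT={f*f}
  B3:  IN={f*f}  OUT={f*f}
  B4:  IN={f*f}  OUT={f*f}

Merge at B4: IN[B4] = OUT[B3] = {f*f}

Answer: {f*f}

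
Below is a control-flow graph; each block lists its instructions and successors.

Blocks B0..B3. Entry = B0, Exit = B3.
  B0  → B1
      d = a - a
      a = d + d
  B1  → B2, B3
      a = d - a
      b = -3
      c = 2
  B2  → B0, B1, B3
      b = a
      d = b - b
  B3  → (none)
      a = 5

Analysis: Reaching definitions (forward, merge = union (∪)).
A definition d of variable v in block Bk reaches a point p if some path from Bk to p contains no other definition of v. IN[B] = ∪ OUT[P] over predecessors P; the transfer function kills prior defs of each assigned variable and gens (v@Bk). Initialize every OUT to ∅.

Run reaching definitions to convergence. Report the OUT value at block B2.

Answer: {a@B1, b@B2, c@B1, d@B2}

Derivation:
Converged values:
  B0: | IN={a@B1, b@B2, c@B1, d@B2} | OUT={a@B0, b@B2, c@B1, d@B0}
  B1: | IN={a@B0, a@B1, b@B2, c@B1, d@B0, d@B2} | OUT={a@B1, b@B1, c@B1, d@B0, d@B2}
  B2: | IN={a@B1, b@B1, c@B1, d@B0, d@B2} | OUT={a@B1, b@B2, c@B1, d@B2}
  B3: | IN={a@B1, b@B1, b@B2, c@B1, d@B0, d@B2} | OUT={a@B3, b@B1, b@B2, c@B1, d@B0, d@B2}

Merge at B2: IN[B2] = OUT[B1] = {a@B1, b@B1, c@B1, d@B0, d@B2}
Applying B2's transfer function to that IN value gives OUT[B2] (row B2 above).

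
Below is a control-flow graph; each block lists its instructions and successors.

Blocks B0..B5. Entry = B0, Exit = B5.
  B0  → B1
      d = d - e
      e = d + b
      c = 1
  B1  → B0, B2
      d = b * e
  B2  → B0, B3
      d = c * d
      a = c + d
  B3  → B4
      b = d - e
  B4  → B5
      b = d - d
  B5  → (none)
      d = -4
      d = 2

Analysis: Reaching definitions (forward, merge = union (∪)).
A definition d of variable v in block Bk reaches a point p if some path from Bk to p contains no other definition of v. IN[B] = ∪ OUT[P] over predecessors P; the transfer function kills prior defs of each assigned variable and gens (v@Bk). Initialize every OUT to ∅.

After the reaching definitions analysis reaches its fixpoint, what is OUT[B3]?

Fixpoint table:
  B0:   IN={a@B2, c@B0, d@B1, d@B2, e@B0}   OUT={a@B2, c@B0, d@B0, e@B0}
  B1:   IN={a@B2, c@B0, d@B0, e@B0}   OUT={a@B2, c@B0, d@B1, e@B0}
  B2:   IN={a@B2, c@B0, d@B1, e@B0}   OUT={a@B2, c@B0, d@B2, e@B0}
  B3:   IN={a@B2, c@B0, d@B2, e@B0}   OUT={a@B2, b@B3, c@B0, d@B2, e@B0}
  B4:   IN={a@B2, b@B3, c@B0, d@B2, e@B0}   OUT={a@B2, b@B4, c@B0, d@B2, e@B0}
  B5:   IN={a@B2, b@B4, c@B0, d@B2, e@B0}   OUT={a@B2, b@B4, c@B0, d@B5, e@B0}

Merge at B3: IN[B3] = OUT[B2] = {a@B2, c@B0, d@B2, e@B0}
Applying B3's transfer function to that IN value gives OUT[B3] (row B3 above).

Answer: {a@B2, b@B3, c@B0, d@B2, e@B0}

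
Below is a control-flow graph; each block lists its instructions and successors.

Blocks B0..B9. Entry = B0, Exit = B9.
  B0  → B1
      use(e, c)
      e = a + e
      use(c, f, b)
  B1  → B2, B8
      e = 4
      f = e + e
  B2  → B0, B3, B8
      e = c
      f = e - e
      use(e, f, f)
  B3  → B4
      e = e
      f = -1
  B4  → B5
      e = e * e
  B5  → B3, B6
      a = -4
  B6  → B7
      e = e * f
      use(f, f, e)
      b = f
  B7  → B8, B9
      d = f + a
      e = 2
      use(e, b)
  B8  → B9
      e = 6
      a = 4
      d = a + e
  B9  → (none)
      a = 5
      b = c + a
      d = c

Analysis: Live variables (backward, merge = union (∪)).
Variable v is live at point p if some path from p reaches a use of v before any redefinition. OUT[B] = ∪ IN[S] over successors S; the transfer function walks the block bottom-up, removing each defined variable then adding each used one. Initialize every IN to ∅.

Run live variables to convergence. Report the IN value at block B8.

Converged values:
  B0: | IN={a, b, c, e, f} | OUT={a, b, c}
  B1: | IN={a, b, c} | OUT={a, b, c}
  B2: | IN={a, b, c} | OUT={a, b, c, e, f}
  B3: | IN={c, e} | OUT={c, e, f}
  B4: | IN={c, e, f} | OUT={c, e, f}
  B5: | IN={c, e, f} | OUT={a, c, e, f}
  B6: | IN={a, c, e, f} | OUT={a, b, c, f}
  B7: | IN={a, b, c, f} | OUT={c}
  B8: | IN={c} | OUT={c}
  B9: | IN={c} | OUT={}

Merge at B8: OUT[B8] = IN[B9] = {c}
Applying B8's transfer function to that OUT value gives IN[B8] (row B8 above).

Answer: {c}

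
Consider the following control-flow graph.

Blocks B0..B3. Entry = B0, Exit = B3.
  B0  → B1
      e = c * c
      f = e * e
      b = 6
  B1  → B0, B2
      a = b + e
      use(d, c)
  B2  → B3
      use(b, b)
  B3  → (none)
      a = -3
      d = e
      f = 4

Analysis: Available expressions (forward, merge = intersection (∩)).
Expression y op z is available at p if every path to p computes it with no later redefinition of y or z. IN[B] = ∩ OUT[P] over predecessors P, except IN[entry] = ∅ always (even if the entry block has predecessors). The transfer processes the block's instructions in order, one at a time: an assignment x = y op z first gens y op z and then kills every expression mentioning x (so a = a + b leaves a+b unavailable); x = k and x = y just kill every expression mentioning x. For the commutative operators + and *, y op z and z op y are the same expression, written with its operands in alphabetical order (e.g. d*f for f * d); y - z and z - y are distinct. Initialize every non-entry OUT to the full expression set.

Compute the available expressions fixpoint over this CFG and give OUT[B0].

Answer: {c*c, e*e}

Working:
Per-block solution:
  B0:   IN={}   OUT={c*c, e*e}
  B1:   IN={c*c, e*e}   OUT={b+e, c*c, e*e}
  B2:   IN={b+e, c*c, e*e}   OUT={b+e, c*c, e*e}
  B3:   IN={b+e, c*c, e*e}   OUT={b+e, c*c, e*e}

Merge at B0 (entry node, so the boundary value {} is joined with the incoming edge(s)): IN[B0] = {} ∩ OUT[B1] = {}
Applying B0's transfer function to that IN value gives OUT[B0] (row B0 above).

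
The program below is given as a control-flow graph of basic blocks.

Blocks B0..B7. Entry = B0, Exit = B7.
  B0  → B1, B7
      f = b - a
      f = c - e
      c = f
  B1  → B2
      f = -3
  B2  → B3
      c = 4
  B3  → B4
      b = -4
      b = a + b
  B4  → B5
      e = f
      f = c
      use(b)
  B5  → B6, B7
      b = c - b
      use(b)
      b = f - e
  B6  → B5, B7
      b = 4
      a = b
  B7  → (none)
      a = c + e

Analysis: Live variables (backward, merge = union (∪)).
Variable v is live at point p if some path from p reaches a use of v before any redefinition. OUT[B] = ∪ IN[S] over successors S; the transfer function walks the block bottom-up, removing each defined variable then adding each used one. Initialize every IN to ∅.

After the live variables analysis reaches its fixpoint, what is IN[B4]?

Answer: {b, c, f}

Trace:
Fixpoint table:
  B0:   IN={a, b, c, e}   OUT={a, c, e}
  B1:   IN={a}   OUT={a, f}
  B2:   IN={a, f}   OUT={a, c, f}
  B3:   IN={a, c, f}   OUT={b, c, f}
  B4:   IN={b, c, f}   OUT={b, c, e, f}
  B5:   IN={b, c, e, f}   OUT={c, e, f}
  B6:   IN={c, e, f}   OUT={b, c, e, f}
  B7:   IN={c, e}   OUT={}

Merge at B4: OUT[B4] = IN[B5] = {b, c, e, f}
Applying B4's transfer function to that OUT value gives IN[B4] (row B4 above).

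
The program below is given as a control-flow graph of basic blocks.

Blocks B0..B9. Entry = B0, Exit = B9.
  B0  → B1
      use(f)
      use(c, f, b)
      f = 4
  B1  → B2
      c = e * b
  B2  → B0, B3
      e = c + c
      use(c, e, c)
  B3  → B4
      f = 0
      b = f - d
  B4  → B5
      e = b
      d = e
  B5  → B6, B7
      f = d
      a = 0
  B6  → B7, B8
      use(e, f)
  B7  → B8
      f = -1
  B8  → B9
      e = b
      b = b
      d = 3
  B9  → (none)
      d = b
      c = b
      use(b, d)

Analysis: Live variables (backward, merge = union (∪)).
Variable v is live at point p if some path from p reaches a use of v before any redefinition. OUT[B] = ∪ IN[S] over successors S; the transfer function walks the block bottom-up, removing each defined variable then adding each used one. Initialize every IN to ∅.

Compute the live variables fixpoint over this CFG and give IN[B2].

Per-block solution:
  B0:  IN={b, c, d, e, f}  OUT={b, d, e, f}
  B1:  IN={b, d, e, f}  OUT={b, c, d, f}
  B2:  IN={b, c, d, f}  OUT={b, c, d, e, f}
  B3:  IN={d}  OUT={b}
  B4:  IN={b}  OUT={b, d, e}
  B5:  IN={b, d, e}  OUT={b, e, f}
  B6:  IN={b, e, f}  OUT={b}
  B7:  IN={b}  OUT={b}
  B8:  IN={b}  OUT={b}
  B9:  IN={b}  OUT={}

Merge at B2: OUT[B2] = IN[B0] ⊔ IN[B3] = {b, c, d, e, f}
Applying B2's transfer function to that OUT value gives IN[B2] (row B2 above).

Answer: {b, c, d, f}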